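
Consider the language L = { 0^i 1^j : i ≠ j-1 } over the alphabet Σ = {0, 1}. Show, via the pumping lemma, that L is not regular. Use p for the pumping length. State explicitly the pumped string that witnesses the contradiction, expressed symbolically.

0^{p+p!} 1^{p+p!+1}

Toward a contradiction, assume L is regular with pumping length p.
Choose w = 0^p 1^{p+p!+1}. Since p ≠ (p+p!+1)-1 = p+p!, w ∈ L; and |w| ≥ p.
Write w = xyz as guaranteed by the lemma, with |xy| ≤ p and y is nonempty.
Because |xy| ≤ p and w begins with p copies of 0, we have y = 0^k with 1 ≤ k ≤ p.
Since 1 ≤ k ≤ p, k divides p!; set t = 1 + p!/k. Then xy^t z has p + (p!/k)·k = p + p! copies of 0. Now the 0-count is p+p! and (1-count)-1 = (p+p!+1)-1 = p+p!, so i ≠ j-1 fails. So xy^t z = 0^{p+p!} 1^{p+p!+1} ∉ L.
This contradicts the pumping lemma, so L is not regular.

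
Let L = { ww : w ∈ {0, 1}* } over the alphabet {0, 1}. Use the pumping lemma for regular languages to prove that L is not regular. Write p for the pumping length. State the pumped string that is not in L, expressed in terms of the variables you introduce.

Assume L is regular; let p be its pumping constant.
Take w = 0^p 1^p 0^p 1^p = uu where u = 0^p1^p; then w ∈ L and |w| = 4p ≥ p.
Write w = xyz as guaranteed by the lemma, with |xy| ≤ p and |y| > 0.
Because |xy| ≤ p and w begins with p copies of 0, we have y = 0^k with 1 ≤ k ≤ p.
Pump with i = 2: xy^2z = 0^{p+k} 1^p 0^p 1^p, of length 4p+k. Suppose this equals vv. The string starts with 0 and ends with 1, so v does too; thus the boundary between the two copies of v is a 1→0 transition. There is exactly one such transition, at position 2p+k, so |v| = 2p+k and |vv| = 4p+2k ≠ 4p+k since k ≥ 1. So xy^2z ∉ L.
Contradiction. Therefore L is not regular.

0^{p+k} 1^p 0^p 1^p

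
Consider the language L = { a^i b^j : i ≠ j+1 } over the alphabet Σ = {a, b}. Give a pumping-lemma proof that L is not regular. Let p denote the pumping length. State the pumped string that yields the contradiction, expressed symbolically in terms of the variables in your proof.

Assume L is regular; let p be its pumping constant.
Choose w = a^p b^{p+p!-1}. Since p ≠ (p+p!-1)+1 = p+p!, w ∈ L; and |w| ≥ p.
Write w = xyz as guaranteed by the lemma, with |xy| ≤ p and |y| > 0.
Since the first p symbols of w are all a's and |xy| ≤ p, y lies entirely in the leading a-block: y = a^k for some k with 1 ≤ k ≤ p.
Since 1 ≤ k ≤ p, k divides p!; set t = 1 + p!/k. Then xy^t z has p + (p!/k)·k = p + p! copies of a. Now the a-count is p+p! and (b-count)+1 = (p+p!-1)+1 = p+p!, so i ≠ j+1 fails. So xy^t z = a^{p+p!} b^{p+p!-1} ∉ L.
Contradiction. Therefore L is not regular.

a^{p+p!} b^{p+p!-1}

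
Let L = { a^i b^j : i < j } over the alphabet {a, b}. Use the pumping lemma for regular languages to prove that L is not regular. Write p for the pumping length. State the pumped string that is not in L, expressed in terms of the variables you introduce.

Toward a contradiction, assume L is regular with pumping length p.
Choose w = a^p b^{p+1} ∈ L, with |w| = 2p+1 ≥ p.
By the pumping lemma, w = xyz with |xy| ≤ p and y is nonempty.
The first p characters of w are a's, so xy (and hence y) consists only of a's. Write y = a^k, 1 ≤ k ≤ p.
Consider xy^2z = a^{p+k} b^{p+1}. Since k ≥ 1, the a-count p+k is at least p+1, so i < j fails; thus xy^2z ∉ L.
This is a contradiction; hence L is not regular.

a^{p+k} b^{p+1}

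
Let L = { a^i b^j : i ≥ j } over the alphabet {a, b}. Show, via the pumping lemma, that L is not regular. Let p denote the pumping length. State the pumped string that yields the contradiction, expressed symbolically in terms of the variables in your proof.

a^{p-k} b^p

Assume L is regular; let p be its pumping constant.
Choose w = a^p b^p ∈ L, with |w| = 2p ≥ p.
By the pumping lemma, w = xyz with |xy| ≤ p and |y| ≥ 1.
The first p characters of w are a's, so xy (and hence y) consists only of a's. Write y = a^k, 1 ≤ k ≤ p.
Consider xy^0z = xz = a^{p-k} b^p. Since k ≥ 1, the a-count p-k is less than p, so i ≥ j fails; thus xz ∉ L.
This contradicts the pumping lemma, so L is not regular.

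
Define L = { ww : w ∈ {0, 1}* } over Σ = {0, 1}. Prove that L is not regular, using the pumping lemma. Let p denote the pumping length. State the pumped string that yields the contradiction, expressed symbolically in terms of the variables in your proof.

Assume L is regular; let p be its pumping constant.
Take w = 0^p 1^p 0^p 1^p = uu where u = 0^p1^p; then w ∈ L and |w| = 4p ≥ p.
Write w = xyz as guaranteed by the lemma, with |xy| ≤ p and |y| ≥ 1.
The first p characters of w are 0's, so xy (and hence y) consists only of 0's. Write y = 0^k, 1 ≤ k ≤ p.
Pump with i = 2: xy^2z = 0^{p+k} 1^p 0^p 1^p, of length 4p+k. Suppose this equals vv. The string starts with 0 and ends with 1, so v does too; thus the boundary between the two copies of v is a 1→0 transition. There is exactly one such transition, at position 2p+k, so |v| = 2p+k and |vv| = 4p+2k ≠ 4p+k since k ≥ 1. So xy^2z ∉ L.
This is a contradiction; hence L is not regular.

0^{p+k} 1^p 0^p 1^p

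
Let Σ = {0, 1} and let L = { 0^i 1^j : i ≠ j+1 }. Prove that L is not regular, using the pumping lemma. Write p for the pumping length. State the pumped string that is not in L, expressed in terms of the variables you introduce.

0^{p+p!} 1^{p+p!-1}

Toward a contradiction, assume L is regular with pumping length p.
Choose w = 0^p 1^{p+p!-1}. Since p ≠ (p+p!-1)+1 = p+p!, w ∈ L; and |w| ≥ p.
Write w = xyz as guaranteed by the lemma, with |xy| ≤ p and y is nonempty.
Since the first p symbols of w are all 0's and |xy| ≤ p, y lies entirely in the leading 0-block: y = 0^k for some k with 1 ≤ k ≤ p.
Since 1 ≤ k ≤ p, k divides p!; set t = 1 + p!/k. Then xy^t z has p + (p!/k)·k = p + p! copies of 0. Now the 0-count is p+p! and (1-count)+1 = (p+p!-1)+1 = p+p!, so i ≠ j+1 fails. So xy^t z = 0^{p+p!} 1^{p+p!-1} ∉ L.
This is a contradiction; hence L is not regular.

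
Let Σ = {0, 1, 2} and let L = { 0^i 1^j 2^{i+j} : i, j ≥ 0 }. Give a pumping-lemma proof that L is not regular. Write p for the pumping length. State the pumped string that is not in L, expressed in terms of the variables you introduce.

0^{p+k} 1^p 2^{2p}

Toward a contradiction, assume L is regular with pumping length p.
Take w = 0^p 1^p 2^{2p} ∈ L (with i=j=p, i+j=2p), |w| = 4p ≥ p.
The pumping lemma gives a decomposition w = xyz where |xy| ≤ p and |y| > 0.
Because |xy| ≤ p and w begins with p copies of 0, we have y = 0^k with 1 ≤ k ≤ p.
Consider xy^2z = 0^{p+k} 1^p 2^{2p}. Now the 0- and 1-counts sum to 2p+k, but the 2-count is 2p ≠ 2p+k. So xy^2z ∉ L.
This contradicts the pumping lemma, so L is not regular.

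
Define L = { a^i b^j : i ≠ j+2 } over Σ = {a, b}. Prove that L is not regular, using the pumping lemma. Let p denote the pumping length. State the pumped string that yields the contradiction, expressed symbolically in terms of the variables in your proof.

Assume L is regular; let p be its pumping constant.
Choose w = a^p b^{p+p!-2}. Since p ≠ (p+p!-2)+2 = p+p!, w ∈ L; and |w| ≥ p.
By the pumping lemma, w = xyz with |xy| ≤ p and y is nonempty.
Since the first p symbols of w are all a's and |xy| ≤ p, y lies entirely in the leading a-block: y = a^k for some k with 1 ≤ k ≤ p.
Since 1 ≤ k ≤ p, k divides p!; set t = 1 + p!/k. Then xy^t z has p + (p!/k)·k = p + p! copies of a. Now the a-count is p+p! and (b-count)+2 = (p+p!-2)+2 = p+p!, so i ≠ j+2 fails. So xy^t z = a^{p+p!} b^{p+p!-2} ∉ L.
This is a contradiction; hence L is not regular.

a^{p+p!} b^{p+p!-2}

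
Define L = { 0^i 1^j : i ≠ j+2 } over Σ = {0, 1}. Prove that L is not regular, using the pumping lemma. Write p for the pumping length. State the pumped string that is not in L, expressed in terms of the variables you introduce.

Assume L is regular; let p be its pumping constant.
Choose w = 0^p 1^{p+p!-2}. Since p ≠ (p+p!-2)+2 = p+p!, w ∈ L; and |w| ≥ p.
Write w = xyz as guaranteed by the lemma, with |xy| ≤ p and y is nonempty.
Since the first p symbols of w are all 0's and |xy| ≤ p, y lies entirely in the leading 0-block: y = 0^k for some k with 1 ≤ k ≤ p.
Since 1 ≤ k ≤ p, k divides p!; set t = 1 + p!/k. Then xy^t z has p + (p!/k)·k = p + p! copies of 0. Now the 0-count is p+p! and (1-count)+2 = (p+p!-2)+2 = p+p!, so i ≠ j+2 fails. So xy^t z = 0^{p+p!} 1^{p+p!-2} ∉ L.
This is a contradiction; hence L is not regular.

0^{p+p!} 1^{p+p!-2}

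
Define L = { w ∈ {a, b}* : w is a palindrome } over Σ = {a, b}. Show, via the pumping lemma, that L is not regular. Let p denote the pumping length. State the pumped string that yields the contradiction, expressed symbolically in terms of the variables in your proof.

Toward a contradiction, assume L is regular with pumping length p.
Take w = a^p b a^p, a palindrome of length 2p+1 ≥ p.
By the pumping lemma, w = xyz with |xy| ≤ p and |y| ≥ 1.
Since the first p symbols of w are all a's and |xy| ≤ p, y lies entirely in the leading a-block: y = a^k for some k with 1 ≤ k ≤ p.
Pump with i = 2: xy^2z = a^{p+k} b a^p. Its reverse is a^p b a^{p+k}, which differs from xy^2z since k ≥ 1. So xy^2z is not a palindrome and xy^2z ∉ L.
This contradicts the pumping lemma, so L is not regular.

a^{p+k} b a^p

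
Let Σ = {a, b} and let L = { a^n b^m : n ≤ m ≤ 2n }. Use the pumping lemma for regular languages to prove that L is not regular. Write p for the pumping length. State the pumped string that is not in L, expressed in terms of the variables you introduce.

Assume L is regular. Let p be the pumping length given by the pumping lemma.
Take w = a^p b^p ∈ L (since p ≤ p ≤ 2p), with |w| = 2p ≥ p.
By the pumping lemma, w = xyz with |xy| ≤ p and y is nonempty.
Because |xy| ≤ p and w begins with p copies of a, we have y = a^k with 1 ≤ k ≤ p.
Pump with i = 2: xy^2z = a^{p+k} b^p. Now n = p+k > p = m, so the condition n ≤ m fails. Thus xy^2z ∉ L.
This contradicts the pumping lemma, so L is not regular.

a^{p+k} b^p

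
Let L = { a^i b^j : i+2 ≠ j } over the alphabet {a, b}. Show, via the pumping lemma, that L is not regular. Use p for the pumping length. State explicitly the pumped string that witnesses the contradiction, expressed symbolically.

a^{p+p!} b^{p+p!+2}

Assume L is regular. Let p be the pumping length given by the pumping lemma.
Choose w = a^p b^{p+p!+2}. Since p ≠ (p+p!+2)-2 = p+p!, w ∈ L; and |w| ≥ p.
By the pumping lemma, w = xyz with |xy| ≤ p and |y| ≥ 1.
Since the first p symbols of w are all a's and |xy| ≤ p, y lies entirely in the leading a-block: y = a^k for some k with 1 ≤ k ≤ p.
Since 1 ≤ k ≤ p, k divides p!; set t = 1 + p!/k. Then xy^t z has p + (p!/k)·k = p + p! copies of a. Now the a-count is p+p! and (b-count)-2 = (p+p!+2)-2 = p+p!, so i+2 ≠ j fails. So xy^t z = a^{p+p!} b^{p+p!+2} ∉ L.
This is a contradiction; hence L is not regular.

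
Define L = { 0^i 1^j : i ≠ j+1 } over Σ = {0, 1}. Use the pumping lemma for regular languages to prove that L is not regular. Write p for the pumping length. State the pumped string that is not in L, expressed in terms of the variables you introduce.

0^{p+p!} 1^{p+p!-1}

Assume L is regular. Let p be the pumping length given by the pumping lemma.
Choose w = 0^p 1^{p+p!-1}. Since p ≠ (p+p!-1)+1 = p+p!, w ∈ L; and |w| ≥ p.
The pumping lemma gives a decomposition w = xyz where |xy| ≤ p and y is nonempty.
The first p characters of w are 0's, so xy (and hence y) consists only of 0's. Write y = 0^k, 1 ≤ k ≤ p.
Since 1 ≤ k ≤ p, k divides p!; set t = 1 + p!/k. Then xy^t z has p + (p!/k)·k = p + p! copies of 0. Now the 0-count is p+p! and (1-count)+1 = (p+p!-1)+1 = p+p!, so i ≠ j+1 fails. So xy^t z = 0^{p+p!} 1^{p+p!-1} ∉ L.
This is a contradiction; hence L is not regular.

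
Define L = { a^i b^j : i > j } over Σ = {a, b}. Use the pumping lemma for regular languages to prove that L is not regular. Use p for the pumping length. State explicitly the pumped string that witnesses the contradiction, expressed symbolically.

a^{p+1-k} b^p

Assume L is regular. Let p be the pumping length given by the pumping lemma.
Choose w = a^{p+1} b^p ∈ L, with |w| = 2p+1 ≥ p.
The pumping lemma gives a decomposition w = xyz where |xy| ≤ p and |y| ≥ 1.
Since the first p symbols of w are all a's and |xy| ≤ p, y lies entirely in the leading a-block: y = a^k for some k with 1 ≤ k ≤ p.
Consider xy^0z = xz = a^{p+1-k} b^p. Since k ≥ 1, the a-count p+1-k is at most p, so i > j fails; thus xz ∉ L.
This contradicts the pumping lemma, so L is not regular.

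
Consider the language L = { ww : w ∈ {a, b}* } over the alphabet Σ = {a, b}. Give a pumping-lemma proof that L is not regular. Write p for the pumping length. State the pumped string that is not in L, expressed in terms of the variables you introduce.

a^{p+k} b^p a^p b^p

Assume L is regular. Let p be the pumping length given by the pumping lemma.
Take w = a^p b^p a^p b^p = uu where u = a^pb^p; then w ∈ L and |w| = 4p ≥ p.
Write w = xyz as guaranteed by the lemma, with |xy| ≤ p and y is nonempty.
The first p characters of w are a's, so xy (and hence y) consists only of a's. Write y = a^k, 1 ≤ k ≤ p.
Pump with i = 2: xy^2z = a^{p+k} b^p a^p b^p, of length 4p+k. Suppose this equals vv. The string starts with a and ends with b, so v does too; thus the boundary between the two copies of v is a b→a transition. There is exactly one such transition, at position 2p+k, so |v| = 2p+k and |vv| = 4p+2k ≠ 4p+k since k ≥ 1. So xy^2z ∉ L.
This contradicts the pumping lemma, so L is not regular.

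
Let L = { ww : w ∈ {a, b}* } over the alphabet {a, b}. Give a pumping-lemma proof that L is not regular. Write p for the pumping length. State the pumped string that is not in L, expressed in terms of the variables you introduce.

Toward a contradiction, assume L is regular with pumping length p.
Take w = a^p b^p a^p b^p = uu where u = a^pb^p; then w ∈ L and |w| = 4p ≥ p.
Write w = xyz as guaranteed by the lemma, with |xy| ≤ p and |y| > 0.
The first p characters of w are a's, so xy (and hence y) consists only of a's. Write y = a^k, 1 ≤ k ≤ p.
Pump with i = 2: xy^2z = a^{p+k} b^p a^p b^p, of length 4p+k. Suppose this equals vv. The string starts with a and ends with b, so v does too; thus the boundary between the two copies of v is a b→a transition. There is exactly one such transition, at position 2p+k, so |v| = 2p+k and |vv| = 4p+2k ≠ 4p+k since k ≥ 1. So xy^2z ∉ L.
Contradiction. Therefore L is not regular.

a^{p+k} b^p a^p b^p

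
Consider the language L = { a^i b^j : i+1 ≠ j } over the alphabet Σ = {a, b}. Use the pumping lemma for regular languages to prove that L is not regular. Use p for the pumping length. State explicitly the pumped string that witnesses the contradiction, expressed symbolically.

a^{p+p!} b^{p+p!+1}

Assume L is regular; let p be its pumping constant.
Choose w = a^p b^{p+p!+1}. Since p ≠ (p+p!+1)-1 = p+p!, w ∈ L; and |w| ≥ p.
Write w = xyz as guaranteed by the lemma, with |xy| ≤ p and y is nonempty.
The first p characters of w are a's, so xy (and hence y) consists only of a's. Write y = a^k, 1 ≤ k ≤ p.
Since 1 ≤ k ≤ p, k divides p!; set t = 1 + p!/k. Then xy^t z has p + (p!/k)·k = p + p! copies of a. Now the a-count is p+p! and (b-count)-1 = (p+p!+1)-1 = p+p!, so i+1 ≠ j fails. So xy^t z = a^{p+p!} b^{p+p!+1} ∉ L.
This is a contradiction; hence L is not regular.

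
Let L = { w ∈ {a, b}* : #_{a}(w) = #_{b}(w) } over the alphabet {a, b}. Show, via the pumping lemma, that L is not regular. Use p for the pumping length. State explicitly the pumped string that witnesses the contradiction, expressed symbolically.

Toward a contradiction, assume L is regular with pumping length p.
Choose w = a^p b^p ∈ L with |w| = 2p ≥ p.
Write w = xyz as guaranteed by the lemma, with |xy| ≤ p and |y| ≥ 1.
Because |xy| ≤ p and w begins with p copies of a, we have y = a^k with 1 ≤ k ≤ p.
Pump with i = 2: xy^2z = a^{p+k} b^p has p+k occurrences of a but only p of b. Since k ≥ 1 the counts differ, so xy^2z ∉ L.
This is a contradiction; hence L is not regular.

a^{p+k} b^p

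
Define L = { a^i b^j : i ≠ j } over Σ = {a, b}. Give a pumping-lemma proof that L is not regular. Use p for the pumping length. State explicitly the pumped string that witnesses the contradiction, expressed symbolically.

a^{p+p!} b^{p+p!}

Assume L is regular; let p be its pumping constant.
Choose w = a^p b^{p+p!}. Since p ≠ p+p!, w ∈ L; and |w| ≥ p.
Write w = xyz as guaranteed by the lemma, with |xy| ≤ p and y is nonempty.
The first p characters of w are a's, so xy (and hence y) consists only of a's. Write y = a^k, 1 ≤ k ≤ p.
Since 1 ≤ k ≤ p, k divides p!; set t = 1 + p!/k. Then xy^t z has p + (p!/k)·k = p + p! copies of a. Now the a-count equals the b-count, so i ≠ j fails. So xy^t z = a^{p+p!} b^{p+p!} ∉ L.
Contradiction. Therefore L is not regular.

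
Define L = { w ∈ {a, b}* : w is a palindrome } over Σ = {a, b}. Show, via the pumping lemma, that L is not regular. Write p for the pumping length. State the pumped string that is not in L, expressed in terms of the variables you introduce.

Suppose for contradiction that L is regular, and let p be the pumping length.
Take w = a^p b a^p, a palindrome of length 2p+1 ≥ p.
Write w = xyz as guaranteed by the lemma, with |xy| ≤ p and |y| > 0.
The first p characters of w are a's, so xy (and hence y) consists only of a's. Write y = a^k, 1 ≤ k ≤ p.
Pump with i = 2: xy^2z = a^{p+k} b a^p. Its reverse is a^p b a^{p+k}, which differs from xy^2z since k ≥ 1. So xy^2z is not a palindrome and xy^2z ∉ L.
This is a contradiction; hence L is not regular.

a^{p+k} b a^p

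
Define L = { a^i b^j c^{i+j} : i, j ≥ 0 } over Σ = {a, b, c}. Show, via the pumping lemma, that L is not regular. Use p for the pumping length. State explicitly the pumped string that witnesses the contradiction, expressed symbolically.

a^{p+k} b^p c^{2p}

Assume L is regular; let p be its pumping constant.
Take w = a^p b^p c^{2p} ∈ L (with i=j=p, i+j=2p), |w| = 4p ≥ p.
By the pumping lemma, w = xyz with |xy| ≤ p and y is nonempty.
The first p characters of w are a's, so xy (and hence y) consists only of a's. Write y = a^k, 1 ≤ k ≤ p.
Consider xy^2z = a^{p+k} b^p c^{2p}. Now the a- and b-counts sum to 2p+k, but the c-count is 2p ≠ 2p+k. So xy^2z ∉ L.
This is a contradiction; hence L is not regular.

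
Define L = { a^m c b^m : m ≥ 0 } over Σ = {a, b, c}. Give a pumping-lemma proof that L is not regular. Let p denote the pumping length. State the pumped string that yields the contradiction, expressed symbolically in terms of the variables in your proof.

a^{p+k} c b^p

Toward a contradiction, assume L is regular with pumping length p.
Take w = a^p c b^p ∈ L with |w| = 2p+1 ≥ p.
By the pumping lemma, w = xyz with |xy| ≤ p and |y| ≥ 1.
Since the first p symbols of w are all a's and |xy| ≤ p, y lies entirely in the leading a-block: y = a^k for some k with 1 ≤ k ≤ p.
Pump with i = 2: xy^2z = a^{p+k} c b^p, which would require p+k = p. But k ≥ 1, so xy^2z ∉ L.
This is a contradiction; hence L is not regular.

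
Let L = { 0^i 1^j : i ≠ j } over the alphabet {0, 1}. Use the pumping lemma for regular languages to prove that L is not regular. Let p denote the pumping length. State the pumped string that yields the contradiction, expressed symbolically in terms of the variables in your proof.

0^{p+p!} 1^{p+p!}

Assume L is regular; let p be its pumping constant.
Choose w = 0^p 1^{p+p!}. Since p ≠ p+p!, w ∈ L; and |w| ≥ p.
The pumping lemma gives a decomposition w = xyz where |xy| ≤ p and |y| ≥ 1.
Because |xy| ≤ p and w begins with p copies of 0, we have y = 0^k with 1 ≤ k ≤ p.
Since 1 ≤ k ≤ p, k divides p!; set t = 1 + p!/k. Then xy^t z has p + (p!/k)·k = p + p! copies of 0. Now the 0-count equals the 1-count, so i ≠ j fails. So xy^t z = 0^{p+p!} 1^{p+p!} ∉ L.
Contradiction. Therefore L is not regular.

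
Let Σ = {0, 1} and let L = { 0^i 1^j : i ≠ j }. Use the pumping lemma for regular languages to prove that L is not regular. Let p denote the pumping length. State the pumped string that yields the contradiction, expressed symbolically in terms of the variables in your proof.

0^{p+p!} 1^{p+p!}

Toward a contradiction, assume L is regular with pumping length p.
Choose w = 0^p 1^{p+p!}. Since p ≠ p+p!, w ∈ L; and |w| ≥ p.
By the pumping lemma, w = xyz with |xy| ≤ p and |y| ≥ 1.
Since the first p symbols of w are all 0's and |xy| ≤ p, y lies entirely in the leading 0-block: y = 0^k for some k with 1 ≤ k ≤ p.
Since 1 ≤ k ≤ p, k divides p!; set t = 1 + p!/k. Then xy^t z has p + (p!/k)·k = p + p! copies of 0. Now the 0-count equals the 1-count, so i ≠ j fails. So xy^t z = 0^{p+p!} 1^{p+p!} ∉ L.
This is a contradiction; hence L is not regular.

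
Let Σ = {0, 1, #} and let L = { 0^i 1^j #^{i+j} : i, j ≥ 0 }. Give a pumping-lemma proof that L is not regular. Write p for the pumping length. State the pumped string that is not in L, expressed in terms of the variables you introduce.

Suppose for contradiction that L is regular, and let p be the pumping length.
Take w = 0^p 1^p #^{2p} ∈ L (with i=j=p, i+j=2p), |w| = 4p ≥ p.
By the pumping lemma, w = xyz with |xy| ≤ p and |y| ≥ 1.
Because |xy| ≤ p and w begins with p copies of 0, we have y = 0^k with 1 ≤ k ≤ p.
Consider xy^2z = 0^{p+k} 1^p #^{2p}. Now the 0- and 1-counts sum to 2p+k, but the #-count is 2p ≠ 2p+k. So xy^2z ∉ L.
This contradicts the pumping lemma, so L is not regular.

0^{p+k} 1^p #^{2p}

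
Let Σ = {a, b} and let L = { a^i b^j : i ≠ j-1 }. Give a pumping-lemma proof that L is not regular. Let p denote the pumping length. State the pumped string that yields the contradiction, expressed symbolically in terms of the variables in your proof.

a^{p+p!} b^{p+p!+1}

Assume L is regular. Let p be the pumping length given by the pumping lemma.
Choose w = a^p b^{p+p!+1}. Since p ≠ (p+p!+1)-1 = p+p!, w ∈ L; and |w| ≥ p.
Write w = xyz as guaranteed by the lemma, with |xy| ≤ p and y is nonempty.
The first p characters of w are a's, so xy (and hence y) consists only of a's. Write y = a^k, 1 ≤ k ≤ p.
Since 1 ≤ k ≤ p, k divides p!; set t = 1 + p!/k. Then xy^t z has p + (p!/k)·k = p + p! copies of a. Now the a-count is p+p! and (b-count)-1 = (p+p!+1)-1 = p+p!, so i ≠ j-1 fails. So xy^t z = a^{p+p!} b^{p+p!+1} ∉ L.
This contradicts the pumping lemma, so L is not regular.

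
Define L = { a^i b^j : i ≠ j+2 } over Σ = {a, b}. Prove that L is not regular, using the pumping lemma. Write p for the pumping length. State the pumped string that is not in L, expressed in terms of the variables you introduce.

a^{p+p!} b^{p+p!-2}

Assume L is regular. Let p be the pumping length given by the pumping lemma.
Choose w = a^p b^{p+p!-2}. Since p ≠ (p+p!-2)+2 = p+p!, w ∈ L; and |w| ≥ p.
By the pumping lemma, w = xyz with |xy| ≤ p and |y| > 0.
Because |xy| ≤ p and w begins with p copies of a, we have y = a^k with 1 ≤ k ≤ p.
Since 1 ≤ k ≤ p, k divides p!; set t = 1 + p!/k. Then xy^t z has p + (p!/k)·k = p + p! copies of a. Now the a-count is p+p! and (b-count)+2 = (p+p!-2)+2 = p+p!, so i ≠ j+2 fails. So xy^t z = a^{p+p!} b^{p+p!-2} ∉ L.
This contradicts the pumping lemma, so L is not regular.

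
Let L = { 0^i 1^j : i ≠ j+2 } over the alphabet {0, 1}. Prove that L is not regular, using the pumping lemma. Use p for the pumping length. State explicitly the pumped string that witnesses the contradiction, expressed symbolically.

0^{p+p!} 1^{p+p!-2}

Suppose for contradiction that L is regular, and let p be the pumping length.
Choose w = 0^p 1^{p+p!-2}. Since p ≠ (p+p!-2)+2 = p+p!, w ∈ L; and |w| ≥ p.
The pumping lemma gives a decomposition w = xyz where |xy| ≤ p and y is nonempty.
Because |xy| ≤ p and w begins with p copies of 0, we have y = 0^k with 1 ≤ k ≤ p.
Since 1 ≤ k ≤ p, k divides p!; set t = 1 + p!/k. Then xy^t z has p + (p!/k)·k = p + p! copies of 0. Now the 0-count is p+p! and (1-count)+2 = (p+p!-2)+2 = p+p!, so i ≠ j+2 fails. So xy^t z = 0^{p+p!} 1^{p+p!-2} ∉ L.
Contradiction. Therefore L is not regular.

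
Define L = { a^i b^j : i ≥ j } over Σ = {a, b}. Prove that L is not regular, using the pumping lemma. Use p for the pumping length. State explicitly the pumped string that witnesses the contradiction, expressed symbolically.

Assume L is regular; let p be its pumping constant.
Choose w = a^p b^p ∈ L, with |w| = 2p ≥ p.
The pumping lemma gives a decomposition w = xyz where |xy| ≤ p and |y| > 0.
The first p characters of w are a's, so xy (and hence y) consists only of a's. Write y = a^k, 1 ≤ k ≤ p.
Consider xy^0z = xz = a^{p-k} b^p. Since k ≥ 1, the a-count p-k is less than p, so i ≥ j fails; thus xz ∉ L.
This contradicts the pumping lemma, so L is not regular.

a^{p-k} b^p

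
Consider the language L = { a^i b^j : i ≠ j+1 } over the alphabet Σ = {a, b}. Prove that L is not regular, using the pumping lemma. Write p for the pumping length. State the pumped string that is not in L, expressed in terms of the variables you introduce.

Assume L is regular; let p be its pumping constant.
Choose w = a^p b^{p+p!-1}. Since p ≠ (p+p!-1)+1 = p+p!, w ∈ L; and |w| ≥ p.
By the pumping lemma, w = xyz with |xy| ≤ p and |y| ≥ 1.
Since the first p symbols of w are all a's and |xy| ≤ p, y lies entirely in the leading a-block: y = a^k for some k with 1 ≤ k ≤ p.
Since 1 ≤ k ≤ p, k divides p!; set t = 1 + p!/k. Then xy^t z has p + (p!/k)·k = p + p! copies of a. Now the a-count is p+p! and (b-count)+1 = (p+p!-1)+1 = p+p!, so i ≠ j+1 fails. So xy^t z = a^{p+p!} b^{p+p!-1} ∉ L.
Contradiction. Therefore L is not regular.

a^{p+p!} b^{p+p!-1}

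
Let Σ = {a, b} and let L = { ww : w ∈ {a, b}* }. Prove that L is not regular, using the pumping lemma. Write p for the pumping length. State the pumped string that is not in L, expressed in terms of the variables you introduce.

Toward a contradiction, assume L is regular with pumping length p.
Take w = a^p b^p a^p b^p = uu where u = a^pb^p; then w ∈ L and |w| = 4p ≥ p.
The pumping lemma gives a decomposition w = xyz where |xy| ≤ p and y is nonempty.
Because |xy| ≤ p and w begins with p copies of a, we have y = a^k with 1 ≤ k ≤ p.
Pump with i = 2: xy^2z = a^{p+k} b^p a^p b^p, of length 4p+k. Suppose this equals vv. The string starts with a and ends with b, so v does too; thus the boundary between the two copies of v is a b→a transition. There is exactly one such transition, at position 2p+k, so |v| = 2p+k and |vv| = 4p+2k ≠ 4p+k since k ≥ 1. So xy^2z ∉ L.
Contradiction. Therefore L is not regular.

a^{p+k} b^p a^p b^p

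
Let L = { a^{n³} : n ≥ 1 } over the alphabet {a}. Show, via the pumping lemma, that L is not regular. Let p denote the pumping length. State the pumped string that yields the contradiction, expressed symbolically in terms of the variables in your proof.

a^{p³+k}

Suppose for contradiction that L is regular, and let p be the pumping length.
Take w = a^{p³} ∈ L with |w| = p³ ≥ p.
The pumping lemma gives a decomposition w = xyz where |xy| ≤ p and |y| > 0.
Then y = a^k for some k with 1 ≤ k ≤ p.
Pump with i = 2: xy^2z = a^{p³+k}. Since 1 ≤ k ≤ p, p³ < p³+k ≤ p³+p < p³+3p²+3p+1 = (p+1)³, so p³+k is not a perfect cube. So xy^2z ∉ L.
This is a contradiction; hence L is not regular.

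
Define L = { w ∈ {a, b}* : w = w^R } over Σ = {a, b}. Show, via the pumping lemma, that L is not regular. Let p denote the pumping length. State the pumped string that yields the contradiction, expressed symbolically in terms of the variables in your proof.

Assume L is regular; let p be its pumping constant.
Take w = a^p b a^p, a palindrome of length 2p+1 ≥ p.
Write w = xyz as guaranteed by the lemma, with |xy| ≤ p and y is nonempty.
Because |xy| ≤ p and w begins with p copies of a, we have y = a^k with 1 ≤ k ≤ p.
Pump with i = 2: xy^2z = a^{p+k} b a^p. Its reverse is a^p b a^{p+k}, which differs from xy^2z since k ≥ 1. So xy^2z is not a palindrome and xy^2z ∉ L.
This is a contradiction; hence L is not regular.

a^{p+k} b a^p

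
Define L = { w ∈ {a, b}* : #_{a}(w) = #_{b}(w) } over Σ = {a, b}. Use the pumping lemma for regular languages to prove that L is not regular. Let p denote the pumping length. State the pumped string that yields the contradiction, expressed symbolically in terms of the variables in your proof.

a^{p+k} b^p

Suppose for contradiction that L is regular, and let p be the pumping length.
Choose w = a^p b^p ∈ L with |w| = 2p ≥ p.
Write w = xyz as guaranteed by the lemma, with |xy| ≤ p and |y| > 0.
Because |xy| ≤ p and w begins with p copies of a, we have y = a^k with 1 ≤ k ≤ p.
Pump with i = 2: xy^2z = a^{p+k} b^p has p+k occurrences of a but only p of b. Since k ≥ 1 the counts differ, so xy^2z ∉ L.
Contradiction. Therefore L is not regular.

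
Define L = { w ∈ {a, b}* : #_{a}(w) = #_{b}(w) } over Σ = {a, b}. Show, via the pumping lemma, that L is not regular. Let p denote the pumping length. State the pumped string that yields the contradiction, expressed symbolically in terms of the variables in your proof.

Assume L is regular; let p be its pumping constant.
Choose w = a^p b^p ∈ L with |w| = 2p ≥ p.
Write w = xyz as guaranteed by the lemma, with |xy| ≤ p and |y| ≥ 1.
Since the first p symbols of w are all a's and |xy| ≤ p, y lies entirely in the leading a-block: y = a^k for some k with 1 ≤ k ≤ p.
Pump with i = 2: xy^2z = a^{p+k} b^p has p+k occurrences of a but only p of b. Since k ≥ 1 the counts differ, so xy^2z ∉ L.
This contradicts the pumping lemma, so L is not regular.

a^{p+k} b^p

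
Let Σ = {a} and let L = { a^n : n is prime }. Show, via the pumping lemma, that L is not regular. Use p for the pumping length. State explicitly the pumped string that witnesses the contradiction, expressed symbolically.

a^{q(1+k)}

Suppose for contradiction that L is regular, and let p be the pumping length.
Let q be a prime with q ≥ p+2 (infinitely many primes exist), and take w = a^q ∈ L with |w| = q ≥ p.
Write w = xyz as guaranteed by the lemma, with |xy| ≤ p and |y| ≥ 1.
Then y = a^k for some k with 1 ≤ k ≤ p.
Since 1 ≤ k ≤ p, |xz| = q-k. Pump with i = q+1: |xy^{q+1}z| = (q-k)+(q+1)k = q+qk = q(1+k), which is composite (both factors ≥ 2). So xy^{q+1}z = a^{q(1+k)} ∉ L.
Contradiction. Therefore L is not regular.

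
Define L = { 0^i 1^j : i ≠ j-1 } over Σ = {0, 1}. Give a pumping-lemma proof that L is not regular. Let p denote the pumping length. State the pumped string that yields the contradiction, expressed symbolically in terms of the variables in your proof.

Suppose for contradiction that L is regular, and let p be the pumping length.
Choose w = 0^p 1^{p+p!+1}. Since p ≠ (p+p!+1)-1 = p+p!, w ∈ L; and |w| ≥ p.
By the pumping lemma, w = xyz with |xy| ≤ p and |y| ≥ 1.
Since the first p symbols of w are all 0's and |xy| ≤ p, y lies entirely in the leading 0-block: y = 0^k for some k with 1 ≤ k ≤ p.
Since 1 ≤ k ≤ p, k divides p!; set t = 1 + p!/k. Then xy^t z has p + (p!/k)·k = p + p! copies of 0. Now the 0-count is p+p! and (1-count)-1 = (p+p!+1)-1 = p+p!, so i ≠ j-1 fails. So xy^t z = 0^{p+p!} 1^{p+p!+1} ∉ L.
Contradiction. Therefore L is not regular.

0^{p+p!} 1^{p+p!+1}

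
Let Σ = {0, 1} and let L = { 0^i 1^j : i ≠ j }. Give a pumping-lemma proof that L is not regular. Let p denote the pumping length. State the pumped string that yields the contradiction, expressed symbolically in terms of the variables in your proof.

Assume L is regular; let p be its pumping constant.
Choose w = 0^p 1^{p+p!}. Since p ≠ p+p!, w ∈ L; and |w| ≥ p.
Write w = xyz as guaranteed by the lemma, with |xy| ≤ p and y is nonempty.
The first p characters of w are 0's, so xy (and hence y) consists only of 0's. Write y = 0^k, 1 ≤ k ≤ p.
Since 1 ≤ k ≤ p, k divides p!; set t = 1 + p!/k. Then xy^t z has p + (p!/k)·k = p + p! copies of 0. Now the 0-count equals the 1-count, so i ≠ j fails. So xy^t z = 0^{p+p!} 1^{p+p!} ∉ L.
Contradiction. Therefore L is not regular.

0^{p+p!} 1^{p+p!}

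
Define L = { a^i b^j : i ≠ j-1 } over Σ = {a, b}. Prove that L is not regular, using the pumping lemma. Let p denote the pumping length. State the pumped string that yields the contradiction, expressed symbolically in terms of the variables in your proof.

a^{p+p!} b^{p+p!+1}

Toward a contradiction, assume L is regular with pumping length p.
Choose w = a^p b^{p+p!+1}. Since p ≠ (p+p!+1)-1 = p+p!, w ∈ L; and |w| ≥ p.
Write w = xyz as guaranteed by the lemma, with |xy| ≤ p and y is nonempty.
Because |xy| ≤ p and w begins with p copies of a, we have y = a^k with 1 ≤ k ≤ p.
Since 1 ≤ k ≤ p, k divides p!; set t = 1 + p!/k. Then xy^t z has p + (p!/k)·k = p + p! copies of a. Now the a-count is p+p! and (b-count)-1 = (p+p!+1)-1 = p+p!, so i ≠ j-1 fails. So xy^t z = a^{p+p!} b^{p+p!+1} ∉ L.
Contradiction. Therefore L is not regular.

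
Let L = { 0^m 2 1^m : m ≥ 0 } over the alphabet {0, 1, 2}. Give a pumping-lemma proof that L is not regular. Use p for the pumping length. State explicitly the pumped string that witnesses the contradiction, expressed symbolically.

0^{p+k} 2 1^p

Toward a contradiction, assume L is regular with pumping length p.
Take w = 0^p 2 1^p ∈ L with |w| = 2p+1 ≥ p.
The pumping lemma gives a decomposition w = xyz where |xy| ≤ p and |y| > 0.
Since the first p symbols of w are all 0's and |xy| ≤ p, y lies entirely in the leading 0-block: y = 0^k for some k with 1 ≤ k ≤ p.
Pump with i = 2: xy^2z = 0^{p+k} 2 1^p, which would require p+k = p. But k ≥ 1, so xy^2z ∉ L.
Contradiction. Therefore L is not regular.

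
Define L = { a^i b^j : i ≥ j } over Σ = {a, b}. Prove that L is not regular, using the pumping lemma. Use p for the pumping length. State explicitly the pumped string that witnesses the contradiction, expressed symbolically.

Assume L is regular; let p be its pumping constant.
Choose w = a^p b^p ∈ L, with |w| = 2p ≥ p.
The pumping lemma gives a decomposition w = xyz where |xy| ≤ p and |y| > 0.
Since the first p symbols of w are all a's and |xy| ≤ p, y lies entirely in the leading a-block: y = a^k for some k with 1 ≤ k ≤ p.
Consider xy^0z = xz = a^{p-k} b^p. Since k ≥ 1, the a-count p-k is less than p, so i ≥ j fails; thus xz ∉ L.
This contradicts the pumping lemma, so L is not regular.

a^{p-k} b^p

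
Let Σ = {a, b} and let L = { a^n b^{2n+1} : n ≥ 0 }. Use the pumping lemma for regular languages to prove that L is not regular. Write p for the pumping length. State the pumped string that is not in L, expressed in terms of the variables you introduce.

Assume L is regular. Let p be the pumping length given by the pumping lemma.
Let w = a^p b^{2p+1} ∈ L; note |w| = 3p+1 ≥ p.
The pumping lemma gives a decomposition w = xyz where |xy| ≤ p and |y| ≥ 1.
Because |xy| ≤ p and w begins with p copies of a, we have y = a^k with 1 ≤ k ≤ p.
Pump with i = 2: xy^2z = a^{p+k} b^{2p+1}. For this to lie in L we would need 2p+1 = 2(p+k)+1, which forces k = 0. But k ≥ 1, so xy^2z ∉ L.
This contradicts the pumping lemma, so L is not regular.

a^{p+k} b^{2p+1}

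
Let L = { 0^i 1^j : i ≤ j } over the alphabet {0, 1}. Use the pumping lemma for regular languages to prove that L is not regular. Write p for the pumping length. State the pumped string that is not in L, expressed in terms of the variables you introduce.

Suppose for contradiction that L is regular, and let p be the pumping length.
Choose w = 0^p 1^p ∈ L, with |w| = 2p ≥ p.
Write w = xyz as guaranteed by the lemma, with |xy| ≤ p and |y| ≥ 1.
Because |xy| ≤ p and w begins with p copies of 0, we have y = 0^k with 1 ≤ k ≤ p.
Consider xy^2z = 0^{p+k} 1^p. Since k ≥ 1, the 0-count p+k exceeds the 1-count p, so i ≤ j fails; thus xy^2z ∉ L.
Contradiction. Therefore L is not regular.

0^{p+k} 1^p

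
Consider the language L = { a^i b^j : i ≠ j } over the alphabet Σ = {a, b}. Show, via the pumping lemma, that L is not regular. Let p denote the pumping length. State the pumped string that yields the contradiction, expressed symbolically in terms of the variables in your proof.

a^{p+p!} b^{p+p!}

Suppose for contradiction that L is regular, and let p be the pumping length.
Choose w = a^p b^{p+p!}. Since p ≠ p+p!, w ∈ L; and |w| ≥ p.
Write w = xyz as guaranteed by the lemma, with |xy| ≤ p and |y| > 0.
Because |xy| ≤ p and w begins with p copies of a, we have y = a^k with 1 ≤ k ≤ p.
Since 1 ≤ k ≤ p, k divides p!; set t = 1 + p!/k. Then xy^t z has p + (p!/k)·k = p + p! copies of a. Now the a-count equals the b-count, so i ≠ j fails. So xy^t z = a^{p+p!} b^{p+p!} ∉ L.
This is a contradiction; hence L is not regular.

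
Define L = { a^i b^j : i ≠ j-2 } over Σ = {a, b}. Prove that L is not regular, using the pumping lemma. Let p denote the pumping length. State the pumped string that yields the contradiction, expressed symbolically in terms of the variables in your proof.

a^{p+p!} b^{p+p!+2}

Toward a contradiction, assume L is regular with pumping length p.
Choose w = a^p b^{p+p!+2}. Since p ≠ (p+p!+2)-2 = p+p!, w ∈ L; and |w| ≥ p.
Write w = xyz as guaranteed by the lemma, with |xy| ≤ p and y is nonempty.
The first p characters of w are a's, so xy (and hence y) consists only of a's. Write y = a^k, 1 ≤ k ≤ p.
Since 1 ≤ k ≤ p, k divides p!; set t = 1 + p!/k. Then xy^t z has p + (p!/k)·k = p + p! copies of a. Now the a-count is p+p! and (b-count)-2 = (p+p!+2)-2 = p+p!, so i ≠ j-2 fails. So xy^t z = a^{p+p!} b^{p+p!+2} ∉ L.
This is a contradiction; hence L is not regular.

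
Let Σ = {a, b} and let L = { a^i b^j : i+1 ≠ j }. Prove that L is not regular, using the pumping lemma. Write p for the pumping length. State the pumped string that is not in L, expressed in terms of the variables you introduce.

Suppose for contradiction that L is regular, and let p be the pumping length.
Choose w = a^p b^{p+p!+1}. Since p ≠ (p+p!+1)-1 = p+p!, w ∈ L; and |w| ≥ p.
By the pumping lemma, w = xyz with |xy| ≤ p and y is nonempty.
Since the first p symbols of w are all a's and |xy| ≤ p, y lies entirely in the leading a-block: y = a^k for some k with 1 ≤ k ≤ p.
Since 1 ≤ k ≤ p, k divides p!; set t = 1 + p!/k. Then xy^t z has p + (p!/k)·k = p + p! copies of a. Now the a-count is p+p! and (b-count)-1 = (p+p!+1)-1 = p+p!, so i+1 ≠ j fails. So xy^t z = a^{p+p!} b^{p+p!+1} ∉ L.
This is a contradiction; hence L is not regular.

a^{p+p!} b^{p+p!+1}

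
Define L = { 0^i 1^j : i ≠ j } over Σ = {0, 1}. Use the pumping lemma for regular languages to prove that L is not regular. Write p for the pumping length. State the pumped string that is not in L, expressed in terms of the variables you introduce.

0^{p+p!} 1^{p+p!}

Toward a contradiction, assume L is regular with pumping length p.
Choose w = 0^p 1^{p+p!}. Since p ≠ p+p!, w ∈ L; and |w| ≥ p.
By the pumping lemma, w = xyz with |xy| ≤ p and y is nonempty.
Since the first p symbols of w are all 0's and |xy| ≤ p, y lies entirely in the leading 0-block: y = 0^k for some k with 1 ≤ k ≤ p.
Since 1 ≤ k ≤ p, k divides p!; set t = 1 + p!/k. Then xy^t z has p + (p!/k)·k = p + p! copies of 0. Now the 0-count equals the 1-count, so i ≠ j fails. So xy^t z = 0^{p+p!} 1^{p+p!} ∉ L.
This contradicts the pumping lemma, so L is not regular.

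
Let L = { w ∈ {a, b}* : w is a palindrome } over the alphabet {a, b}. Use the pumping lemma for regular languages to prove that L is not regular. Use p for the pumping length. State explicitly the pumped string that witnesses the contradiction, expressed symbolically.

a^{p+k} b a^p

Suppose for contradiction that L is regular, and let p be the pumping length.
Take w = a^p b a^p, a palindrome of length 2p+1 ≥ p.
The pumping lemma gives a decomposition w = xyz where |xy| ≤ p and |y| > 0.
Because |xy| ≤ p and w begins with p copies of a, we have y = a^k with 1 ≤ k ≤ p.
Pump with i = 2: xy^2z = a^{p+k} b a^p. Its reverse is a^p b a^{p+k}, which differs from xy^2z since k ≥ 1. So xy^2z is not a palindrome and xy^2z ∉ L.
This contradicts the pumping lemma, so L is not regular.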